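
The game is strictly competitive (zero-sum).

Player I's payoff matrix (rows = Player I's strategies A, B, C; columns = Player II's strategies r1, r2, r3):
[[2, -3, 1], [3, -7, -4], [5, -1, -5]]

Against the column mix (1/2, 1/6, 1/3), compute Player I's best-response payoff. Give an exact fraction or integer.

5/6

A: (2)·(1/2) + (-3)·(1/6) + (1)·(1/3) = 5/6.
B: (3)·(1/2) + (-7)·(1/6) + (-4)·(1/3) = -1.
C: (5)·(1/2) + (-1)·(1/6) + (-5)·(1/3) = 2/3.
The best pure response is A with expected payoff 5/6.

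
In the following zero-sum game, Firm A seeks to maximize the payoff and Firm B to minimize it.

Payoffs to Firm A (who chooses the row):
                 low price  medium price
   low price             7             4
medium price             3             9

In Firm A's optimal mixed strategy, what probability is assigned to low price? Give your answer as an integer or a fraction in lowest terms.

2/3

Row minima are 4 and 3, so Firm A's maximin is 4; column maxima are 7 and 9, so Firm B's minimax is 7. These differ, so the equilibrium is in mixed strategies.
Let Firm A play low price with probability p. Firm B is indifferent when 7p + 3(1−p) = 4p + 9(1−p), giving p = 2/3.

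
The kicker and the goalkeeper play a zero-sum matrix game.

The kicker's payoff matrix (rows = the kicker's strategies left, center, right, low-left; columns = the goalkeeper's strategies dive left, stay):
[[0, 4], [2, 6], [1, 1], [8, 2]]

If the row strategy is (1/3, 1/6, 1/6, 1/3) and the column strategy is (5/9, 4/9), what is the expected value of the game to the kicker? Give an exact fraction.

Against (5/9, 4/9), each row's expected payoff is left: 16/9; center: 34/9; right: 1; low-left: 16/3.
Taking the (1/3, 1/6, 1/6, 1/3)-weighted average: (1/3)·(16/9) + (1/6)·(34/9) + (1/6)·(1) + (1/3)·(16/3) = 19/6.

19/6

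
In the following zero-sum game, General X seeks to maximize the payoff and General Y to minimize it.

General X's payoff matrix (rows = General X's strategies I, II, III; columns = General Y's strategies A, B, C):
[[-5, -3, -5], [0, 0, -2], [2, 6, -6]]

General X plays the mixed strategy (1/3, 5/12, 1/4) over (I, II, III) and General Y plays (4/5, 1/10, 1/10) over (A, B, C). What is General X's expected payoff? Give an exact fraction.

-77/60

Against (4/5, 1/10, 1/10), each row's expected payoff is I: -24/5; II: -1/5; III: 8/5.
Taking the (1/3, 5/12, 1/4)-weighted average: (1/3)·(-24/5) + (5/12)·(-1/5) + (1/4)·(8/5) = -77/60.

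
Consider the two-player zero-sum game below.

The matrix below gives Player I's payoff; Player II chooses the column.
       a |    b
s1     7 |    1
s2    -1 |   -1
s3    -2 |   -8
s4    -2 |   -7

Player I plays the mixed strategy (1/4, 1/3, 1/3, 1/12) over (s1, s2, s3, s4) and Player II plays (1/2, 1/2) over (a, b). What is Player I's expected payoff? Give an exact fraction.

-11/8

Against (1/2, 1/2), each row's expected payoff is s1: 4; s2: -1; s3: -5; s4: -9/2.
Taking the (1/4, 1/3, 1/3, 1/12)-weighted average: (1/4)·(4) + (1/3)·(-1) + (1/3)·(-5) + (1/12)·(-9/2) = -11/8.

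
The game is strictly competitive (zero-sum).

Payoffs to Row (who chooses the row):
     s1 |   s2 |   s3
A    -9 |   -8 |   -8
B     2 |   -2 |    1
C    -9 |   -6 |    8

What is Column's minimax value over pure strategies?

The worst case (largest entry) in each column is s1: 2, s2: -2, s3: 8.
The best (smallest) of these is -2.

-2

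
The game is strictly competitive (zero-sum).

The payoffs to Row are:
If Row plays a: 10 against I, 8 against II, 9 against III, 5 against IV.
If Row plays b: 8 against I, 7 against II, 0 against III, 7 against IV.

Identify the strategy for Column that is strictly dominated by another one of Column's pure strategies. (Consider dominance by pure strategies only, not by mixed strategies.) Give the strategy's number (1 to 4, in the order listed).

Column prefers columns that give Row less. Compare I with II: 8 < 10, 7 < 8.
So II strictly dominates I for Column; I is strictly dominated.

1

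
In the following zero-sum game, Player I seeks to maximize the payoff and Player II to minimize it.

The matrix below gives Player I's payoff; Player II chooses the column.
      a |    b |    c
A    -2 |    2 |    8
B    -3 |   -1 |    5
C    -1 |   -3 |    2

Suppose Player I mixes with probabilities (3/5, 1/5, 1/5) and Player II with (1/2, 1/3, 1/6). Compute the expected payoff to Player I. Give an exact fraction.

1/6

Against (1/2, 1/3, 1/6), each row's expected payoff is A: 1; B: -1; C: -7/6.
Taking the (3/5, 1/5, 1/5)-weighted average: (3/5)·(1) + (1/5)·(-1) + (1/5)·(-7/6) = 1/6.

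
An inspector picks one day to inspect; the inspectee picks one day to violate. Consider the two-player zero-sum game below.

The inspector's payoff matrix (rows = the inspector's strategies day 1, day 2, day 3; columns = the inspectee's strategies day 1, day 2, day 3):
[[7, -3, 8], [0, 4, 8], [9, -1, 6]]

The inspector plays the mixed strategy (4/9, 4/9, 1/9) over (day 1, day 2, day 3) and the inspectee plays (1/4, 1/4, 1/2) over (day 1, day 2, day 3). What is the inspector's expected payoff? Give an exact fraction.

Against (1/4, 1/4, 1/2), each row's expected payoff is day 1: 5; day 2: 5; day 3: 5.
Taking the (4/9, 4/9, 1/9)-weighted average: (4/9)·(5) + (4/9)·(5) + (1/9)·(5) = 5.

5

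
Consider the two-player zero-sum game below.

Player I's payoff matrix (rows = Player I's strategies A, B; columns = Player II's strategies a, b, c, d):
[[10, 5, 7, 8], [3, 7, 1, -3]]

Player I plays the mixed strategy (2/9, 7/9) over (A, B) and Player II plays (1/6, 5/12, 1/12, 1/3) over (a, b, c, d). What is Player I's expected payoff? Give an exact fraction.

Against (1/6, 5/12, 1/12, 1/3), each row's expected payoff is A: 7; B: 5/2.
Taking the (2/9, 7/9)-weighted average: (2/9)·(7) + (7/9)·(5/2) = 7/2.

7/2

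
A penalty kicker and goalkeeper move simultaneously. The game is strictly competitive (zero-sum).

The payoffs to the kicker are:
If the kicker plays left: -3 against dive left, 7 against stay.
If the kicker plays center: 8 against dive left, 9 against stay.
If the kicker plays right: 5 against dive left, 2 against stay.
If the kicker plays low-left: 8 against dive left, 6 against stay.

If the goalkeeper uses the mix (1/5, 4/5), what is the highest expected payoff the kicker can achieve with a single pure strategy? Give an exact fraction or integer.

left: (-3)·(1/5) + (7)·(4/5) = 5.
center: (8)·(1/5) + (9)·(4/5) = 44/5.
right: (5)·(1/5) + (2)·(4/5) = 13/5.
low-left: (8)·(1/5) + (6)·(4/5) = 32/5.
The best pure response is center with expected payoff 44/5.

44/5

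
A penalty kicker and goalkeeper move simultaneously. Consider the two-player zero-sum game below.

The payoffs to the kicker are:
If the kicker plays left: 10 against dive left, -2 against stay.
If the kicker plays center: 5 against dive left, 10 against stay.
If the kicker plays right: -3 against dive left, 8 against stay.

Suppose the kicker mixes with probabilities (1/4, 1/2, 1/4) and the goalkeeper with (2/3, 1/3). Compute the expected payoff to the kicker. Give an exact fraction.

5

Against (2/3, 1/3), each row's expected payoff is left: 6; center: 20/3; right: 2/3.
Taking the (1/4, 1/2, 1/4)-weighted average: (1/4)·(6) + (1/2)·(20/3) + (1/4)·(2/3) = 5.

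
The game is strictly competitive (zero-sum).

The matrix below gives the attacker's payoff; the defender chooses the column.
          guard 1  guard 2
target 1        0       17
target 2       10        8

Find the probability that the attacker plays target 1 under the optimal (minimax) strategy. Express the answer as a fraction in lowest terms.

2/19

Row minima are 0 and 8, so the attacker's maximin is 8; column maxima are 10 and 17, so the defender's minimax is 10. These differ, so the equilibrium is in mixed strategies.
Let the attacker play target 1 with probability p. The defender is indifferent when 10(1−p) = 17p + 8(1−p), giving p = 2/19.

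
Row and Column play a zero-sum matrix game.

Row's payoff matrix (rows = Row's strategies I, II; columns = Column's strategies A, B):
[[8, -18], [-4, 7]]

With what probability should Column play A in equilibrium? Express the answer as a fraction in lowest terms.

Row minima are -18 and -4, so Row's maximin is -4; column maxima are 8 and 7, so Column's minimax is 7. These differ, so the equilibrium is in mixed strategies.
Let Column play A with probability q. Row is indifferent when 8q − 18(1−q) = −4q + 7(1−q), giving q = 25/37.

25/37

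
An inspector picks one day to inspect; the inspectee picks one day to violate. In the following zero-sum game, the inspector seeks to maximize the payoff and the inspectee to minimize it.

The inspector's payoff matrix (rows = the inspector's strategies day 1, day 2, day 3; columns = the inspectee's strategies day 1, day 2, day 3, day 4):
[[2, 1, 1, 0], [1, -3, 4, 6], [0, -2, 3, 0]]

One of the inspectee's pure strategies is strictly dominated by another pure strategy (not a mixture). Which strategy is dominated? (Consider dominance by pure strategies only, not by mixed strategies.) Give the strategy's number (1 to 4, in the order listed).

The inspectee prefers columns that give the inspector less. Compare day 1 with day 2: 1 < 2, -3 < 1, -2 < 0.
So day 2 strictly dominates day 1 for the inspectee; day 1 is strictly dominated.

1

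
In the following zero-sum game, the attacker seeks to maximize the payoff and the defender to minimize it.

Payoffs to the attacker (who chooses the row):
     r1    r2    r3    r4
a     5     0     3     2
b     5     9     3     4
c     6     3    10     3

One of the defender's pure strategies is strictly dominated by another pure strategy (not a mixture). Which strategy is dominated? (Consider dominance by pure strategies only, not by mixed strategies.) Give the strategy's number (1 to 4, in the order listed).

The defender prefers columns that give the attacker less. Compare r1 with r4: 2 < 5, 4 < 5, 3 < 6.
So r4 strictly dominates r1 for the defender; r1 is strictly dominated.

1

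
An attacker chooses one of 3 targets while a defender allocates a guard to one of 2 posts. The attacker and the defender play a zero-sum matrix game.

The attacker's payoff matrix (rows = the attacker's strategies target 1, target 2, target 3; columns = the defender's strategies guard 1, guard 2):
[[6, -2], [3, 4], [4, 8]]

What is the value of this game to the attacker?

Row target 2 is strictly dominated by row target 3, so the attacker never plays it.
The remaining 2×2 game on (target 1, target 3) × (guard 1, guard 2) has no saddle point. Let the attacker play target 1 with probability p; indifference gives 6p + 4(1−p) = −2p + 8(1−p), so p = 1/3.
Similarly the defender's optimal q on guard 1 is 5/6, and the value is 6·(5/6) + (-2)·(1/6) = 14/3.

14/3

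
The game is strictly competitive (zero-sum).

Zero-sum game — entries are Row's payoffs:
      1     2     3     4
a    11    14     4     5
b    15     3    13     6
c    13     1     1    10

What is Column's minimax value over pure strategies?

The worst case (largest entry) in each column is 1: 15, 2: 14, 3: 13, 4: 10.
The best (smallest) of these is 10.

10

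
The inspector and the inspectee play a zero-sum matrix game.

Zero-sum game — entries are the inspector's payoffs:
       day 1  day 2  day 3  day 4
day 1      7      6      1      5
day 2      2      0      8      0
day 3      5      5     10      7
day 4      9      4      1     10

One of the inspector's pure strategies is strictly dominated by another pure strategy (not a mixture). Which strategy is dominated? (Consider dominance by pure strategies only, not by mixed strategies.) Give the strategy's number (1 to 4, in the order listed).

Compare day 2 with day 3: 5 > 2, 5 > 0, 10 > 8, 7 > 0.
So day 3 strictly dominates day 2 for the inspector; day 2 is strictly dominated.

2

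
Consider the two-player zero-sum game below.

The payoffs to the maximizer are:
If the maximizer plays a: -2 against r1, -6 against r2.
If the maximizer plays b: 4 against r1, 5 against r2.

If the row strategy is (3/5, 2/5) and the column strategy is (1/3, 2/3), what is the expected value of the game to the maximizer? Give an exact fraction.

-14/15

Against (1/3, 2/3), each row's expected payoff is a: -14/3; b: 14/3.
Taking the (3/5, 2/5)-weighted average: (3/5)·(-14/3) + (2/5)·(14/3) = -14/15.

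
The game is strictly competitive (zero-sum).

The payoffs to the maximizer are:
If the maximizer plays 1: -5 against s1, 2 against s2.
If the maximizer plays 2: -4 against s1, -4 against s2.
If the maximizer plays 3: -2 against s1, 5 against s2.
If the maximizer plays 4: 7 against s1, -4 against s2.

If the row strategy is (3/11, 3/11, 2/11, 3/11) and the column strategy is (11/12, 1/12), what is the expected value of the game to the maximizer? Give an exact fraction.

Against (11/12, 1/12), each row's expected payoff is 1: -53/12; 2: -4; 3: -17/12; 4: 73/12.
Taking the (3/11, 3/11, 2/11, 3/11)-weighted average: (3/11)·(-53/12) + (3/11)·(-4) + (2/11)·(-17/12) + (3/11)·(73/12) = -59/66.

-59/66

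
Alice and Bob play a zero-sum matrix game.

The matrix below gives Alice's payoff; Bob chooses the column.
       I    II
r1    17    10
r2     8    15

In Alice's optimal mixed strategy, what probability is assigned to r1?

Row minima are 10 and 8, so Alice's maximin is 10; column maxima are 17 and 15, so Bob's minimax is 15. These differ, so the equilibrium is in mixed strategies.
Let Alice play r1 with probability p. Bob is indifferent when 17p + 8(1−p) = 10p + 15(1−p), giving p = 1/2.

1/2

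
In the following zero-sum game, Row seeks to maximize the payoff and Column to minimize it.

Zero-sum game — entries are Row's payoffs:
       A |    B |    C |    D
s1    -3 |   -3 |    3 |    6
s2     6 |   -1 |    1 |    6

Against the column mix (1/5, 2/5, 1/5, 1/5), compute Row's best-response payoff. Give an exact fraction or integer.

s1: (-3)·(1/5) + (-3)·(2/5) + (3)·(1/5) + (6)·(1/5) = 0.
s2: (6)·(1/5) + (-1)·(2/5) + (1)·(1/5) + (6)·(1/5) = 11/5.
The best pure response is s2 with expected payoff 11/5.

11/5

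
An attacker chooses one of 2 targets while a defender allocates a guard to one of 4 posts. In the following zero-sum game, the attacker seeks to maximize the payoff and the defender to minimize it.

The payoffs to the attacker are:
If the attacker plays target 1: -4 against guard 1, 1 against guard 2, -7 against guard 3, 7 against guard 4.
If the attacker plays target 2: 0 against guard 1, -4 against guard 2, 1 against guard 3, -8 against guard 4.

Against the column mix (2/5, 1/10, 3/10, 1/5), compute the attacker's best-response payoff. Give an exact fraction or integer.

-17/10

target 1: (-4)·(2/5) + (1)·(1/10) + (-7)·(3/10) + (7)·(1/5) = -11/5.
target 2: (0)·(2/5) + (-4)·(1/10) + (1)·(3/10) + (-8)·(1/5) = -17/10.
The best pure response is target 2 with expected payoff -17/10.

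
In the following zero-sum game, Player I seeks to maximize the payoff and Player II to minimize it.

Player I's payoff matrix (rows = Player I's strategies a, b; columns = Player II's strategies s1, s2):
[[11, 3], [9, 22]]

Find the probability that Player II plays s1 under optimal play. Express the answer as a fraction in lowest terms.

Row minima are 3 and 9, so Player I's maximin is 9; column maxima are 11 and 22, so Player II's minimax is 11. These differ, so the equilibrium is in mixed strategies.
Let Player II play s1 with probability q. Player I is indifferent when 11q + 3(1−q) = 9q + 22(1−q), giving q = 19/21.

19/21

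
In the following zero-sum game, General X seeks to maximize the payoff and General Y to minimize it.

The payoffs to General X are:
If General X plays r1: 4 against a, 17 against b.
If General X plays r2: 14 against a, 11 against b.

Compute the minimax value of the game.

Row minima are 4 and 11, so General X's maximin is 11; column maxima are 14 and 17, so General Y's minimax is 14. These differ, so the equilibrium is in mixed strategies.
Let General X play r1 with probability p. General Y is indifferent when 4p + 14(1−p) = 17p + 11(1−p), giving p = 3/16.
Let General Y play a with probability q. General X is indifferent when 4q + 17(1−q) = 14q + 11(1−q), giving q = 3/8.
The value is 4·(3/8) + (17)·(5/8) = 97/8.

97/8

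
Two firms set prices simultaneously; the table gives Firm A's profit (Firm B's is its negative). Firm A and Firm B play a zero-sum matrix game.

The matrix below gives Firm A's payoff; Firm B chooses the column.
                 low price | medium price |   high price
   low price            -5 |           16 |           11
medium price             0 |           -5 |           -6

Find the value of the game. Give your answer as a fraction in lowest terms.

-15/11

Column medium price is strictly dominated by high price for Firm B (it gives Firm A more in every row).
The remaining 2×2 game on (low price, medium price) × (low price, high price) has no saddle point. Let Firm A play low price with probability p; indifference gives −5p = 11p − 6(1−p), so p = 3/11.
Similarly Firm B's optimal q on low price is 17/22, and the value is -5·(17/22) + (11)·(5/22) = -15/11.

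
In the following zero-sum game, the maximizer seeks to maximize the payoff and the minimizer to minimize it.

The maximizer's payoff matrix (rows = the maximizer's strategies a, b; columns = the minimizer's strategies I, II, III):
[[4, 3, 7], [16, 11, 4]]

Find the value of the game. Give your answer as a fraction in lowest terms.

Column I is strictly dominated by II for the minimizer (it gives the maximizer more in every row).
The remaining 2×2 game on (a, b) × (II, III) has no saddle point. Let the maximizer play a with probability p; indifference gives 3p + 11(1−p) = 7p + 4(1−p), so p = 7/11.
Similarly the minimizer's optimal q on II is 3/11, and the value is 3·(3/11) + (7)·(8/11) = 65/11.

65/11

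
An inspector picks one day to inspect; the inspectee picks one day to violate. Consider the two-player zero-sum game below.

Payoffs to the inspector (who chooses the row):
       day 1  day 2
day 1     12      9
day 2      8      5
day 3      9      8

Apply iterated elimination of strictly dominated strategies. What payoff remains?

Row day 3 is strictly dominated by row day 1 (12>9, 9>8); eliminate day 3.
Column day 1 is strictly dominated by day 2 for the inspectee (9<12, 5<8); eliminate day 1.
Row day 2 is strictly dominated by row day 1 (9>5); eliminate day 2.
Only (day 1, day 2) remains, with payoff 9.

9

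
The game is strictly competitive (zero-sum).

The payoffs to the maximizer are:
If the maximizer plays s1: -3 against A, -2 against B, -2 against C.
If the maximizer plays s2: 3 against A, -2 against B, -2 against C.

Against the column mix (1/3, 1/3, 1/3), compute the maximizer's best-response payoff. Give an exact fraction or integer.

-1/3

s1: (-3)·(1/3) + (-2)·(1/3) + (-2)·(1/3) = -7/3.
s2: (3)·(1/3) + (-2)·(1/3) + (-2)·(1/3) = -1/3.
The best pure response is s2 with expected payoff -1/3.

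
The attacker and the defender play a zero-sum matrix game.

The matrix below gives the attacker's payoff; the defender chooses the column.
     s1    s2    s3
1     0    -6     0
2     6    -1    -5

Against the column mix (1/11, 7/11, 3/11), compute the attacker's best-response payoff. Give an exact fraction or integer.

-16/11

1: (0)·(1/11) + (-6)·(7/11) + (0)·(3/11) = -42/11.
2: (6)·(1/11) + (-1)·(7/11) + (-5)·(3/11) = -16/11.
The best pure response is 2 with expected payoff -16/11.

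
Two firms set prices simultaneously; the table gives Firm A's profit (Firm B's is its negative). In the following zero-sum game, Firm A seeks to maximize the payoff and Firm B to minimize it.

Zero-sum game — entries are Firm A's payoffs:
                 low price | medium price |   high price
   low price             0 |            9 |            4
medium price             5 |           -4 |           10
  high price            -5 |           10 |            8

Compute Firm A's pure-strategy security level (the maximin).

0

The worst-case payoff for each row is low price: 0, medium price: -4, high price: -5.
The best of these is 0.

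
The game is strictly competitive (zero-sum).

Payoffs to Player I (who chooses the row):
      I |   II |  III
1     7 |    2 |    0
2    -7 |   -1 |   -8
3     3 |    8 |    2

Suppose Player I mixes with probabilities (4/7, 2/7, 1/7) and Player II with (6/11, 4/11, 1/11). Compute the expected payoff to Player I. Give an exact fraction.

144/77

Against (6/11, 4/11, 1/11), each row's expected payoff is 1: 50/11; 2: -54/11; 3: 52/11.
Taking the (4/7, 2/7, 1/7)-weighted average: (4/7)·(50/11) + (2/7)·(-54/11) + (1/7)·(52/11) = 144/77.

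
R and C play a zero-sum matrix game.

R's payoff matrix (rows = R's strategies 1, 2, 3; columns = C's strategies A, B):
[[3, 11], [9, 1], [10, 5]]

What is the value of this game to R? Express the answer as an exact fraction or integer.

95/13

Row 2 is strictly dominated by row 3, so R never plays it.
The remaining 2×2 game on (1, 3) × (A, B) has no saddle point. Let R play 1 with probability p; indifference gives 3p + 10(1−p) = 11p + 5(1−p), so p = 5/13.
Similarly C's optimal q on A is 6/13, and the value is 3·(6/13) + (11)·(7/13) = 95/13.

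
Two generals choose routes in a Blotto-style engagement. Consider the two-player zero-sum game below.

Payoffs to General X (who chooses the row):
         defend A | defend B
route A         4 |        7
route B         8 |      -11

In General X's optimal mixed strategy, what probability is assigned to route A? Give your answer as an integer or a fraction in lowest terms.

Row minima are 4 and -11, so General X's maximin is 4; column maxima are 8 and 7, so General Y's minimax is 7. These differ, so the equilibrium is in mixed strategies.
Let General X play route A with probability p. General Y is indifferent when 4p + 8(1−p) = 7p − 11(1−p), giving p = 19/22.

19/22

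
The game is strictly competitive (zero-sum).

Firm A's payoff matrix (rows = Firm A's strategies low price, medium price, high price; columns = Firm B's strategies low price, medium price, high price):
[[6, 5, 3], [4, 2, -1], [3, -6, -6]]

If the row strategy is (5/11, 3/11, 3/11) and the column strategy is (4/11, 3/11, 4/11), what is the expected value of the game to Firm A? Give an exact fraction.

219/121

Against (4/11, 3/11, 4/11), each row's expected payoff is low price: 51/11; medium price: 18/11; high price: -30/11.
Taking the (5/11, 3/11, 3/11)-weighted average: (5/11)·(51/11) + (3/11)·(18/11) + (3/11)·(-30/11) = 219/121.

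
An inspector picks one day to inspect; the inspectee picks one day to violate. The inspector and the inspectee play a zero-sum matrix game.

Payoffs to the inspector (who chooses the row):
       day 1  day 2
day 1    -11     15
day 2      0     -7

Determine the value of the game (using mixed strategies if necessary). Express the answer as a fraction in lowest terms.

-7/3

Row minima are -11 and -7, so the inspector's maximin is -7; column maxima are 0 and 15, so the inspectee's minimax is 0. These differ, so the equilibrium is in mixed strategies.
Let the inspector play day 1 with probability p. The inspectee is indifferent when −11p = 15p − 7(1−p), giving p = 7/33.
Let the inspectee play day 1 with probability q. The inspector is indifferent when −11q + 15(1−q) = −7(1−q), giving q = 2/3.
The value is -11·(2/3) + (15)·(1/3) = -7/3.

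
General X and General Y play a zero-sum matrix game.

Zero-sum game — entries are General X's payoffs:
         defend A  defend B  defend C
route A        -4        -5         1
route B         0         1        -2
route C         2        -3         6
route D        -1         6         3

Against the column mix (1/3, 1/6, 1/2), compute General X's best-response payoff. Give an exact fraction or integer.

19/6

route A: (-4)·(1/3) + (-5)·(1/6) + (1)·(1/2) = -5/3.
route B: (0)·(1/3) + (1)·(1/6) + (-2)·(1/2) = -5/6.
route C: (2)·(1/3) + (-3)·(1/6) + (6)·(1/2) = 19/6.
route D: (-1)·(1/3) + (6)·(1/6) + (3)·(1/2) = 13/6.
The best pure response is route C with expected payoff 19/6.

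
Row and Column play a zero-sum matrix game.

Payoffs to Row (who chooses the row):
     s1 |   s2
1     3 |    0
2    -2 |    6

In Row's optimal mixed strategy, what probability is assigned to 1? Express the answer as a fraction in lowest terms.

Row minima are 0 and -2, so Row's maximin is 0; column maxima are 3 and 6, so Column's minimax is 3. These differ, so the equilibrium is in mixed strategies.
Let Row play 1 with probability p. Column is indifferent when 3p − 2(1−p) = 6(1−p), giving p = 8/11.

8/11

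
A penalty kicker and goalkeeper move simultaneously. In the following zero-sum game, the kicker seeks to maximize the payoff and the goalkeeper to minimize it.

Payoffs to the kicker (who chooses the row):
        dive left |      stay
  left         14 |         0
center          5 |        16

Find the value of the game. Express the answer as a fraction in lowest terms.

Row minima are 0 and 5, so the kicker's maximin is 5; column maxima are 14 and 16, so the goalkeeper's minimax is 14. These differ, so the equilibrium is in mixed strategies.
Let the kicker play left with probability p. The goalkeeper is indifferent when 14p + 5(1−p) = 16(1−p), giving p = 11/25.
Let the goalkeeper play dive left with probability q. The kicker is indifferent when 14q = 5q + 16(1−q), giving q = 16/25.
The value is 14·(16/25) + (0)·(9/25) = 224/25.

224/25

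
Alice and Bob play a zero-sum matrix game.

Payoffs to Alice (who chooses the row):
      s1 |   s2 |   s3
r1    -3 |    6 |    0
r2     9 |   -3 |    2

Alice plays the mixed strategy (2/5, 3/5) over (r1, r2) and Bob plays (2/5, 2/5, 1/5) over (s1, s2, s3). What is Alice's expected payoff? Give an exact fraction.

Against (2/5, 2/5, 1/5), each row's expected payoff is r1: 6/5; r2: 14/5.
Taking the (2/5, 3/5)-weighted average: (2/5)·(6/5) + (3/5)·(14/5) = 54/25.

54/25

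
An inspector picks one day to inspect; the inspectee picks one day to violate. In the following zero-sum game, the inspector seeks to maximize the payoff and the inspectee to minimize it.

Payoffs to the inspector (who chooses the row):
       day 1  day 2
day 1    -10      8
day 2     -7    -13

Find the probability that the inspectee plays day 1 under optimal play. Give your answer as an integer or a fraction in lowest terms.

Row minima are -10 and -13, so the inspector's maximin is -10; column maxima are -7 and 8, so the inspectee's minimax is -7. These differ, so the equilibrium is in mixed strategies.
Let the inspectee play day 1 with probability q. The inspector is indifferent when −10q + 8(1−q) = −7q − 13(1−q), giving q = 7/8.

7/8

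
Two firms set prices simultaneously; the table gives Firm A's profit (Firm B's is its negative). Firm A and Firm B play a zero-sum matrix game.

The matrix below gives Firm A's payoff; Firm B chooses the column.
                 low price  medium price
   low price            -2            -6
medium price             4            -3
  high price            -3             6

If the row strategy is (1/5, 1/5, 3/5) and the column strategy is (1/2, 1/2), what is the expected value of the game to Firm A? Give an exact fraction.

1/5

Against (1/2, 1/2), each row's expected payoff is low price: -4; medium price: 1/2; high price: 3/2.
Taking the (1/5, 1/5, 3/5)-weighted average: (1/5)·(-4) + (1/5)·(1/2) + (3/5)·(3/2) = 1/5.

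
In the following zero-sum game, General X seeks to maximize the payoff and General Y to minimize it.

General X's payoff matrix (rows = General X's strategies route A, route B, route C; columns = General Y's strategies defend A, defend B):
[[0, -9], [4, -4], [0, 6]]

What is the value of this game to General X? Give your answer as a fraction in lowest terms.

12/7

Row route A is strictly dominated by row route B, so General X never plays it.
The remaining 2×2 game on (route B, route C) × (defend A, defend B) has no saddle point. Let General X play route B with probability p; indifference gives 4p = −4p + 6(1−p), so p = 3/7.
Similarly General Y's optimal q on defend A is 5/7, and the value is 4·(5/7) + (-4)·(2/7) = 12/7.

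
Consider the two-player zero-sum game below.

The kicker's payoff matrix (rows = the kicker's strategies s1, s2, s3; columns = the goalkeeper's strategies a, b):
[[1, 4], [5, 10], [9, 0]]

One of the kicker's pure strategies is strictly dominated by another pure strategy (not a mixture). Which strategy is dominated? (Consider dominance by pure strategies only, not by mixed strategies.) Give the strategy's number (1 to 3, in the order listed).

1

Compare s1 with s2: 5 > 1, 10 > 4.
So s2 strictly dominates s1 for the kicker; s1 is strictly dominated.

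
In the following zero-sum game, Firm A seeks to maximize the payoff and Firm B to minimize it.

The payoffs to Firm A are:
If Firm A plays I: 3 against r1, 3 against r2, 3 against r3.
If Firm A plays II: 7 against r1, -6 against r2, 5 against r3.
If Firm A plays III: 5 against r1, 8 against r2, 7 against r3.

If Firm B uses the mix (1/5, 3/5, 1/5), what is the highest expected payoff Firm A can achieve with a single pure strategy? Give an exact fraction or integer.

36/5

I: (3)·(1/5) + (3)·(3/5) + (3)·(1/5) = 3.
II: (7)·(1/5) + (-6)·(3/5) + (5)·(1/5) = -6/5.
III: (5)·(1/5) + (8)·(3/5) + (7)·(1/5) = 36/5.
The best pure response is III with expected payoff 36/5.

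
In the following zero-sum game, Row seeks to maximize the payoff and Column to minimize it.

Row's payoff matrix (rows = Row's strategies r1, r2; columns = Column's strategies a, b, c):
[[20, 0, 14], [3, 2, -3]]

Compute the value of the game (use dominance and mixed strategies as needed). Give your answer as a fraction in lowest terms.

Column a is strictly dominated by c for Column (it gives Row more in every row).
The remaining 2×2 game on (r1, r2) × (b, c) has no saddle point. Let Row play r1 with probability p; indifference gives 2(1−p) = 14p − 3(1−p), so p = 5/19.
Similarly Column's optimal q on b is 17/19, and the value is 0·(17/19) + (14)·(2/19) = 28/19.

28/19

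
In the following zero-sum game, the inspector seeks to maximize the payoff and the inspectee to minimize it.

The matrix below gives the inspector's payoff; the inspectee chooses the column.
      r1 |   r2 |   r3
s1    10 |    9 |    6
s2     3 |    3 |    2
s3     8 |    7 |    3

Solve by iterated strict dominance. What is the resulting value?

6

Column r2 is strictly dominated by r3 for the inspectee (6<9, 2<3, 3<7); eliminate r2.
Row s3 is strictly dominated by row s1 (10>8, 6>3); eliminate s3.
Column r1 is strictly dominated by r3 for the inspectee (6<10, 2<3); eliminate r1.
Row s2 is strictly dominated by row s1 (6>2); eliminate s2.
Only (s1, r3) remains, with payoff 6.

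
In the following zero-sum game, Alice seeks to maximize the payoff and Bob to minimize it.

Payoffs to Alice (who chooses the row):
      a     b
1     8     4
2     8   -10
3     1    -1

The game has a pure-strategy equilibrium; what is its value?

4

Row minima: 4, -10, -1 → Alice's maximin is 4.
Column maxima: 8, 4 → Bob's minimax is 4.
They coincide at (1, b), so the value is 4.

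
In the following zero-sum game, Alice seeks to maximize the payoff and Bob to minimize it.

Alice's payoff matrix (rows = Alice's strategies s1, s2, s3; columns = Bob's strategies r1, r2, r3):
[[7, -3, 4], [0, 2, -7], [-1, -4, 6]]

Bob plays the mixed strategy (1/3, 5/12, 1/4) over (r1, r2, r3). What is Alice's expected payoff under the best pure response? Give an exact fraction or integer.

s1: (7)·(1/3) + (-3)·(5/12) + (4)·(1/4) = 25/12.
s2: (0)·(1/3) + (2)·(5/12) + (-7)·(1/4) = -11/12.
s3: (-1)·(1/3) + (-4)·(5/12) + (6)·(1/4) = -1/2.
The best pure response is s1 with expected payoff 25/12.

25/12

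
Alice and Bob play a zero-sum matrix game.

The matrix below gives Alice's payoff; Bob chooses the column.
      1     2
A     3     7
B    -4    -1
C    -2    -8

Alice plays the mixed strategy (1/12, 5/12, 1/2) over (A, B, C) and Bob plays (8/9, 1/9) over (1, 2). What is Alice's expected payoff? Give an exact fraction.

Against (8/9, 1/9), each row's expected payoff is A: 31/9; B: -11/3; C: -8/3.
Taking the (1/12, 5/12, 1/2)-weighted average: (1/12)·(31/9) + (5/12)·(-11/3) + (1/2)·(-8/3) = -139/54.

-139/54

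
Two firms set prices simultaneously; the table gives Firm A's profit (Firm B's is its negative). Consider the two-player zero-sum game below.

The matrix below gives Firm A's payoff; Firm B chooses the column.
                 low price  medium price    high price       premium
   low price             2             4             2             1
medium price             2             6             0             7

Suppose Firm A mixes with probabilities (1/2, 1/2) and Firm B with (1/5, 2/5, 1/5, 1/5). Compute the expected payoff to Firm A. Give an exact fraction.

Against (1/5, 2/5, 1/5, 1/5), each row's expected payoff is low price: 13/5; medium price: 21/5.
Taking the (1/2, 1/2)-weighted average: (1/2)·(13/5) + (1/2)·(21/5) = 17/5.

17/5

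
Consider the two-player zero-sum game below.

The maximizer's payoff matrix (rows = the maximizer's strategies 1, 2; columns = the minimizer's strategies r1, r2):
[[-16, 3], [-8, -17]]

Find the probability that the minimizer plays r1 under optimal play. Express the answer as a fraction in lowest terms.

Row minima are -16 and -17, so the maximizer's maximin is -16; column maxima are -8 and 3, so the minimizer's minimax is -8. These differ, so the equilibrium is in mixed strategies.
Let the minimizer play r1 with probability q. The maximizer is indifferent when −16q + 3(1−q) = −8q − 17(1−q), giving q = 5/7.

5/7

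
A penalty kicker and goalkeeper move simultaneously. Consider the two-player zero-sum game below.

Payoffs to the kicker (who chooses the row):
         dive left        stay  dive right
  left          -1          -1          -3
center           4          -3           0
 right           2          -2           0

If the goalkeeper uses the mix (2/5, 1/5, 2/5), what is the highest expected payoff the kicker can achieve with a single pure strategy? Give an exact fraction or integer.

1

left: (-1)·(2/5) + (-1)·(1/5) + (-3)·(2/5) = -9/5.
center: (4)·(2/5) + (-3)·(1/5) + (0)·(2/5) = 1.
right: (2)·(2/5) + (-2)·(1/5) + (0)·(2/5) = 2/5.
The best pure response is center with expected payoff 1.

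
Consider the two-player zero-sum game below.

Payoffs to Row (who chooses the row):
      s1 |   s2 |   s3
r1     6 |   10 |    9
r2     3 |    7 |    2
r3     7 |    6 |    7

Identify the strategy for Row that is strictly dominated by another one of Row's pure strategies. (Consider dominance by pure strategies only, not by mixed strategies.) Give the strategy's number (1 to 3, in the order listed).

Compare r2 with r1: 6 > 3, 10 > 7, 9 > 2.
So r1 strictly dominates r2 for Row; r2 is strictly dominated.

2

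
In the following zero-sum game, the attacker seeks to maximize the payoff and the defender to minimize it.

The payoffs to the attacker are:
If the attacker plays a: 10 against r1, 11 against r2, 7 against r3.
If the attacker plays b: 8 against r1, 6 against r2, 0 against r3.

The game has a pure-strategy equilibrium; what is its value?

7

Row minima: 7, 0 → the attacker's maximin is 7.
Column maxima: 10, 11, 7 → the defender's minimax is 7.
They coincide at (a, r3), so the value is 7.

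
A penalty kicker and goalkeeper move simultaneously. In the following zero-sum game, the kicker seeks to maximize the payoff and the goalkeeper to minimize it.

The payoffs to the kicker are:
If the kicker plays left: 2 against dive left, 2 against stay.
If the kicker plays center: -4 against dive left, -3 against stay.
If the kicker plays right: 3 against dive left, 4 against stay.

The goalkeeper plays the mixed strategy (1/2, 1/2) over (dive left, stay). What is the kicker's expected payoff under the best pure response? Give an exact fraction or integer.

left: (2)·(1/2) + (2)·(1/2) = 2.
center: (-4)·(1/2) + (-3)·(1/2) = -7/2.
right: (3)·(1/2) + (4)·(1/2) = 7/2.
The best pure response is right with expected payoff 7/2.

7/2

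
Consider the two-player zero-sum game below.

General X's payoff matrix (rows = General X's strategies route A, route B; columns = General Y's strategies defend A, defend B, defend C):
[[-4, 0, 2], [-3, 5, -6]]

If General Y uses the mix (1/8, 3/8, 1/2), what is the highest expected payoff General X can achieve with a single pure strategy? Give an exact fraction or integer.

route A: (-4)·(1/8) + (0)·(3/8) + (2)·(1/2) = 1/2.
route B: (-3)·(1/8) + (5)·(3/8) + (-6)·(1/2) = -3/2.
The best pure response is route A with expected payoff 1/2.

1/2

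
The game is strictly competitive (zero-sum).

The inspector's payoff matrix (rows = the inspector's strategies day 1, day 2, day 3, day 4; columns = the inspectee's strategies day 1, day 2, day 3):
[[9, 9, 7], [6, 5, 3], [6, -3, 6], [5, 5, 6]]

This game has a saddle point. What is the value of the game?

Row minima: 7, 3, -3, 5 → the inspector's maximin is 7.
Column maxima: 9, 9, 7 → the inspectee's minimax is 7.
They coincide at (day 1, day 3), so the value is 7.

7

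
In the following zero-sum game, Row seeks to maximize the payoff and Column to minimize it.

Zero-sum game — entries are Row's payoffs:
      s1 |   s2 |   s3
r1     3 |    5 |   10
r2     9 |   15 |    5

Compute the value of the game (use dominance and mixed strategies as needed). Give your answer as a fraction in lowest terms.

75/11

Column s2 is strictly dominated by s1 for Column (it gives Row more in every row).
The remaining 2×2 game on (r1, r2) × (s1, s3) has no saddle point. Let Row play r1 with probability p; indifference gives 3p + 9(1−p) = 10p + 5(1−p), so p = 4/11.
Similarly Column's optimal q on s1 is 5/11, and the value is 3·(5/11) + (10)·(6/11) = 75/11.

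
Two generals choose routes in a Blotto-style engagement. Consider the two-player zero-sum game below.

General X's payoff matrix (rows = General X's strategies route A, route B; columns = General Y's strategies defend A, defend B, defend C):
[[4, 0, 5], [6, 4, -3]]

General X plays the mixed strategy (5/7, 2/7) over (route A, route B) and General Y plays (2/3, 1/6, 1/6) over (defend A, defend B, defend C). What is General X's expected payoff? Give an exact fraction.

155/42

Against (2/3, 1/6, 1/6), each row's expected payoff is route A: 7/2; route B: 25/6.
Taking the (5/7, 2/7)-weighted average: (5/7)·(7/2) + (2/7)·(25/6) = 155/42.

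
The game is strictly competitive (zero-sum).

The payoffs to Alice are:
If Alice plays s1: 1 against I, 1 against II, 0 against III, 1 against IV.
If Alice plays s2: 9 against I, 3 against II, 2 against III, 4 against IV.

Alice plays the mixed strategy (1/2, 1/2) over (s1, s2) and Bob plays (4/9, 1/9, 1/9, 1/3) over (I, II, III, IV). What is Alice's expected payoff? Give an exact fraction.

61/18

Against (4/9, 1/9, 1/9, 1/3), each row's expected payoff is s1: 8/9; s2: 53/9.
Taking the (1/2, 1/2)-weighted average: (1/2)·(8/9) + (1/2)·(53/9) = 61/18.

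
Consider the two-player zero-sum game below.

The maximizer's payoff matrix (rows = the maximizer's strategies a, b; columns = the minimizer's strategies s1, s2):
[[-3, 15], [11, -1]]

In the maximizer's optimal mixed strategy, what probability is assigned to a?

2/5

Row minima are -3 and -1, so the maximizer's maximin is -1; column maxima are 11 and 15, so the minimizer's minimax is 11. These differ, so the equilibrium is in mixed strategies.
Let the maximizer play a with probability p. The minimizer is indifferent when −3p + 11(1−p) = 15p − (1−p), giving p = 2/5.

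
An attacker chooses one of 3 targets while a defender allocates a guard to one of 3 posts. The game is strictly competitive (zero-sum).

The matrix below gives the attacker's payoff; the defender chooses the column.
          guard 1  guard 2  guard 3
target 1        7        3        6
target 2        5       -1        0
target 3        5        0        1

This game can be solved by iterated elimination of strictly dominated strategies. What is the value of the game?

3

Row target 2 is strictly dominated by row target 1 (7>5, 3>-1, 6>0); eliminate target 2.
Row target 3 is strictly dominated by row target 1 (7>5, 3>0, 6>1); eliminate target 3.
Column guard 3 is strictly dominated by guard 2 for the defender (3<6); eliminate guard 3.
Column guard 1 is strictly dominated by guard 2 for the defender (3<7); eliminate guard 1.
Only (target 1, guard 2) remains, with payoff 3.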